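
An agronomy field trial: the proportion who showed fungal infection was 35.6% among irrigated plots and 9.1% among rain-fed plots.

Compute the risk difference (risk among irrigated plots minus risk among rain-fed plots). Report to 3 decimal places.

risk difference = 0.3560 − 0.0910 = 0.265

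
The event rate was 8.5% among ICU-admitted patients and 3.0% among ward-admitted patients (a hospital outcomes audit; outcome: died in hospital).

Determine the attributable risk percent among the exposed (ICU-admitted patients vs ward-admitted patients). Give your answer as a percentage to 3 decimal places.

AR% = (0.08500 − 0.03000) / 0.08500 = 0.6471 → 64.706%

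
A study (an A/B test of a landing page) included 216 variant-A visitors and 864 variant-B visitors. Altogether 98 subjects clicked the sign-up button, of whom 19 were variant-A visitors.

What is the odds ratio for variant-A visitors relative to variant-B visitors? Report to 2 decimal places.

variant-A visitors without the outcome: 216 − 19 = 197
variant-B visitors with the outcome: 98 − 19 = 79
variant-B visitors without the outcome: 864 − 79 = 785
odds, variant-A visitors = 19/197 = 0.0964
odds, variant-B visitors = 79/785 = 0.1006
OR = 0.0964 / 0.1006 = 0.96

OR ≈ 0.96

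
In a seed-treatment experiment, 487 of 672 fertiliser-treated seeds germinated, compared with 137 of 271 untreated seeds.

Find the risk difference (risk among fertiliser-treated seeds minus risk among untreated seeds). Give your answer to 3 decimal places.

RD = 0.219

risk, fertiliser-treated seeds = 487/672 = 0.7247
risk, untreated seeds = 137/271 = 0.5055
risk difference = 0.7247 − 0.5055 = 0.219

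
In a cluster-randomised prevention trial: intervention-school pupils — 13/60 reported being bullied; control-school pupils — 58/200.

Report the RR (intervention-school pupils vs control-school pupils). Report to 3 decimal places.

risk, intervention-school pupils = 13/60 = 0.2167
risk, control-school pupils = 58/200 = 0.2900
RR = 0.2167 / 0.2900 = 0.747

0.747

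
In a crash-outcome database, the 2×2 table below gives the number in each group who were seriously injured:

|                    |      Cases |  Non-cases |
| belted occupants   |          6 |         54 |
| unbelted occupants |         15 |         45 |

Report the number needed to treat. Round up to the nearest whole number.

NNT = 7

risk, belted occupants = 6/60 = 0.100000
risk, unbelted occupants = 15/60 = 0.250000
absolute risk difference = 0.150000
1 / 0.150000 = 6.667 → round up → 7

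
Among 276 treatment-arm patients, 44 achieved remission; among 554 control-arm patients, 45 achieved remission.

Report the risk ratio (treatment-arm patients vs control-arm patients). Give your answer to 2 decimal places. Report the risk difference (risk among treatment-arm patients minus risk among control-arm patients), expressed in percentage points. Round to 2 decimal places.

RR = 1.96; RD = 7.82

risk, treatment-arm patients = 44/276 = 0.1594
risk, control-arm patients = 45/554 = 0.0812
RR = 0.1594 / 0.0812 = 1.96
risk difference = 0.1594 − 0.0812 = 0.0782 → 7.82 percentage points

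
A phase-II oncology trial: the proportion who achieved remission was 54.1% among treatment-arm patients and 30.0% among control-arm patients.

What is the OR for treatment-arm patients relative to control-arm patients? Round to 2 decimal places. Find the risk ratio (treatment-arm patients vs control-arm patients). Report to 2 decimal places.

OR = 2.75; RR = 1.80

odds, treatment-arm patients = 0.5410/0.4590 = 1.1786
odds, control-arm patients = 0.3000/0.7000 = 0.4286
OR = 1.1786 / 0.4286 = 2.75
RR = 0.5410 / 0.3000 = 1.80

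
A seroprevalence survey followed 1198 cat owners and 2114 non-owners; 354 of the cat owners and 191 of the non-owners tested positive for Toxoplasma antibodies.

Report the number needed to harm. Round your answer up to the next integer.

risk, cat owners = 354/1198 = 0.295492
risk, non-owners = 191/2114 = 0.090350
absolute risk difference = 0.205142
1 / 0.205142 = 4.875 → round up → 5

NNH ≈ 5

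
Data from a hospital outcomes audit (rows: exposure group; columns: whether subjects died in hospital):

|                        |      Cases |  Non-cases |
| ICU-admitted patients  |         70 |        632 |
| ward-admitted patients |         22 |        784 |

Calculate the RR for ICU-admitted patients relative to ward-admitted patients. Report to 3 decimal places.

risk, ICU-admitted patients = 70/702 = 0.09972
risk, ward-admitted patients = 22/806 = 0.02730
RR = 0.09972 / 0.02730 = 3.653

3.653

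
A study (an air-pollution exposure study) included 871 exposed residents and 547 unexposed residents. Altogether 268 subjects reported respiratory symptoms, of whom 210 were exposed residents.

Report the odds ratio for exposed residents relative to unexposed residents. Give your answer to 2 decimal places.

exposed residents without the outcome: 871 − 210 = 661
unexposed residents with the outcome: 268 − 210 = 58
unexposed residents without the outcome: 547 − 58 = 489
odds, exposed residents = 210/661 = 0.3177
odds, unexposed residents = 58/489 = 0.1186
OR = 0.3177 / 0.1186 = 2.68

2.68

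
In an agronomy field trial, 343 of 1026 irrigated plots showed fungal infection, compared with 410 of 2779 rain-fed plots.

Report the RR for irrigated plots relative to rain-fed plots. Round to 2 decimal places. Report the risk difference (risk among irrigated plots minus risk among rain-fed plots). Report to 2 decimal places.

risk, irrigated plots = 343/1026 = 0.3343
risk, rain-fed plots = 410/2779 = 0.1475
RR = 0.3343 / 0.1475 = 2.27
risk difference = 0.3343 − 0.1475 = 0.19

RR = 2.27; RD = 0.19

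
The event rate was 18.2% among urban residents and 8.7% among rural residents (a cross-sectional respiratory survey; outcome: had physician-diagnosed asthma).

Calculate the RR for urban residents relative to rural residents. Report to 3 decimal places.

RR = 0.1820 / 0.0870 = 2.092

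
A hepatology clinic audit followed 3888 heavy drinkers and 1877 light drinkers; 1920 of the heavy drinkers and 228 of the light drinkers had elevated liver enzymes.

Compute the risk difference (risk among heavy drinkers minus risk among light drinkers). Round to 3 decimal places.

risk, heavy drinkers = 1920/3888 = 0.4938
risk, light drinkers = 228/1877 = 0.1215
risk difference = 0.4938 − 0.1215 = 0.372

0.372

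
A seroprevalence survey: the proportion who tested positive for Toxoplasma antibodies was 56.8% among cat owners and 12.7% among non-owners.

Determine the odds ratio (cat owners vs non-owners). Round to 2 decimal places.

odds, cat owners = 0.5680/0.4320 = 1.3148
odds, non-owners = 0.1270/0.8730 = 0.1455
OR = 1.3148 / 0.1455 = 9.04

9.04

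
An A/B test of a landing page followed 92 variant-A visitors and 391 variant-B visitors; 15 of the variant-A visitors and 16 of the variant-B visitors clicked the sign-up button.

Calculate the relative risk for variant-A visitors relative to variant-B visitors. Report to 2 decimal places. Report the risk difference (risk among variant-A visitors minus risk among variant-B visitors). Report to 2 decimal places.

RR = 3.98; RD = 0.12

risk, variant-A visitors = 15/92 = 0.16304
risk, variant-B visitors = 16/391 = 0.04092
RR = 0.16304 / 0.04092 = 3.98
risk difference = 0.16304 − 0.04092 = 0.12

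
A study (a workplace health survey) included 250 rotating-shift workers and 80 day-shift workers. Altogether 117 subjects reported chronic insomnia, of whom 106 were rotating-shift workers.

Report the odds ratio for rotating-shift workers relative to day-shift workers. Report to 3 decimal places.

rotating-shift workers without the outcome: 250 − 106 = 144
day-shift workers with the outcome: 117 − 106 = 11
day-shift workers without the outcome: 80 − 11 = 69
OR = (106 × 69) / (144 × 11) = 7314/1584 ≈ 4.617

4.617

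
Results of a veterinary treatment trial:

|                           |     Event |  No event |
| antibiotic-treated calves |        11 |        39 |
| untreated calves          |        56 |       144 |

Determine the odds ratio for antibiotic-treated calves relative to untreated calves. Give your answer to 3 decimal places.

0.725

odds, antibiotic-treated calves = 11/39 = 0.2821
odds, untreated calves = 56/144 = 0.3889
OR = 0.2821 / 0.3889 = 0.725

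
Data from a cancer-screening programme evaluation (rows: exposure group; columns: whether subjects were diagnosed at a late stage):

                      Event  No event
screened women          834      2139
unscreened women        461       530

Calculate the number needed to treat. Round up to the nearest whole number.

NNT ≈ 6

risk, screened women = 834/2973 = 0.280525
risk, unscreened women = 461/991 = 0.465187
absolute risk difference = 0.184662
1 / 0.184662 = 5.415 → round up → 6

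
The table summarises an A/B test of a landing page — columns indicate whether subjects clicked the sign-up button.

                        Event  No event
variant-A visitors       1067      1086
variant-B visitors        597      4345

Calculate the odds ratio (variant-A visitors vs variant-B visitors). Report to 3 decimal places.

OR = (1067 × 4345) / (1086 × 597) = 4636115/648342 ≈ 7.151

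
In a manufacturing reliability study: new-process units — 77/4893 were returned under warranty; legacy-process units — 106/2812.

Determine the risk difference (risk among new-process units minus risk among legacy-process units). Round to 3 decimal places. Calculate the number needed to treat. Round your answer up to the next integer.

risk, new-process units = 77/4893 = 0.01574
risk, legacy-process units = 106/2812 = 0.03770
risk difference = 0.01574 − 0.03770 = -0.022
absolute risk difference = 0.021959
1 / 0.021959 = 45.539 → round up → 46

RD = -0.022; NNT = 46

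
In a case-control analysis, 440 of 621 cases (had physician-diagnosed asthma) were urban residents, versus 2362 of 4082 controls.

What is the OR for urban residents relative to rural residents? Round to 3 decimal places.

OR = (440 × 1720) / (2362 × 181) = 756800/427522 ≈ 1.770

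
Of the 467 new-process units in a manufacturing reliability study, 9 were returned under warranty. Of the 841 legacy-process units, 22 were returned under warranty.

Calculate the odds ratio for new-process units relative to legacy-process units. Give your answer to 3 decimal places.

OR = (9 × 819) / (458 × 22) = 7371/10076 ≈ 0.732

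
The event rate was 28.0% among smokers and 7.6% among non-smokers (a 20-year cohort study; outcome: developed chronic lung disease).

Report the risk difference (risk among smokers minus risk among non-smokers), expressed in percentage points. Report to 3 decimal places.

risk difference = 0.2800 − 0.0760 = 0.2040 → 20.400 percentage points

20.400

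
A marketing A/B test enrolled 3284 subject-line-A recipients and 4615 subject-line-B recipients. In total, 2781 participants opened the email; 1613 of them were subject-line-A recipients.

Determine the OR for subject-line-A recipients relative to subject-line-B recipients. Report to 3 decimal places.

OR: 2.849

subject-line-A recipients without the outcome: 3284 − 1613 = 1671
subject-line-B recipients with the outcome: 2781 − 1613 = 1168
subject-line-B recipients without the outcome: 4615 − 1168 = 3447
OR = (1613 × 3447) / (1671 × 1168) = 5560011/1951728 ≈ 2.849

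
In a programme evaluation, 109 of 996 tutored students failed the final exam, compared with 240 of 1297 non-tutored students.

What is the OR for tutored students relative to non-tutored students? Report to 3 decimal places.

OR = (109 × 1057) / (887 × 240) = 115213/212880 ≈ 0.541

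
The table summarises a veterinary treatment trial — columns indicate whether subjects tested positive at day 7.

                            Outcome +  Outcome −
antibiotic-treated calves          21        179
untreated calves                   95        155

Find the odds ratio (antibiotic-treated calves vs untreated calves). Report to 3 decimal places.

odds, antibiotic-treated calves = 21/179 = 0.1173
odds, untreated calves = 95/155 = 0.6129
OR = 0.1173 / 0.6129 = 0.191

0.191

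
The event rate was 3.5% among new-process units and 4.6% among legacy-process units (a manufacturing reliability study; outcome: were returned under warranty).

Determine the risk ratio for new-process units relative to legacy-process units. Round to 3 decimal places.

RR = 0.03500 / 0.04600 = 0.761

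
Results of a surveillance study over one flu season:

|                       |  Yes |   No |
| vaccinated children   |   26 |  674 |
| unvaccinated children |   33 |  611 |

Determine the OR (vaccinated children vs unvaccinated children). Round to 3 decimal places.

odds, vaccinated children = 26/674 = 0.03858
odds, unvaccinated children = 33/611 = 0.05401
OR = 0.03858 / 0.05401 = 0.714

0.714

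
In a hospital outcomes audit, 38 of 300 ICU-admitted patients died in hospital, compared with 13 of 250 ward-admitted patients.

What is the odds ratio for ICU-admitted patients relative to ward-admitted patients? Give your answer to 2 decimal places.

OR = (38 × 237) / (262 × 13) = 9006/3406 ≈ 2.64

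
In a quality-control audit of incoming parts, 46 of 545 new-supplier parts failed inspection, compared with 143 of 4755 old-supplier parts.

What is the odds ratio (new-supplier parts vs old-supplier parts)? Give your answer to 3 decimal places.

OR = (46 × 4612) / (499 × 143) = 212152/71357 ≈ 2.973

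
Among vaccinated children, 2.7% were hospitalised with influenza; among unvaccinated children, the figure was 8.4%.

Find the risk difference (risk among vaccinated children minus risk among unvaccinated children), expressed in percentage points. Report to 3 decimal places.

risk difference = 0.02700 − 0.08400 = -0.05700 → -5.700 percentage points

RD ≈ -5.700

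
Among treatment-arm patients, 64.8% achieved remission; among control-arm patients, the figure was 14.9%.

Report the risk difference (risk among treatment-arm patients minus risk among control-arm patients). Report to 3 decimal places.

risk difference = 0.6480 − 0.1490 = 0.499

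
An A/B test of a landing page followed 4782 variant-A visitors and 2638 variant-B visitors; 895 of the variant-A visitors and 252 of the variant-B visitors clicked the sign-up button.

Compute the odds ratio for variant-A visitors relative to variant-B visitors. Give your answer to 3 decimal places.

OR = (895 × 2386) / (3887 × 252) = 2135470/979524 ≈ 2.180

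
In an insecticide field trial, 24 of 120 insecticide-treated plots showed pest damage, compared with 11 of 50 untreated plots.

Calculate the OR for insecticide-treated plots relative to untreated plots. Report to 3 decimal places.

odds, insecticide-treated plots = 24/96 = 0.2500
odds, untreated plots = 11/39 = 0.2821
OR = 0.2500 / 0.2821 = 0.886

0.886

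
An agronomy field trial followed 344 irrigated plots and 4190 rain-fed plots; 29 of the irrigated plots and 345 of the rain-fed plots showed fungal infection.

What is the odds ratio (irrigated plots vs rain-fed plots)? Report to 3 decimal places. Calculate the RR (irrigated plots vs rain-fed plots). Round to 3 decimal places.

OR = 1.026; RR = 1.024

OR = (29 × 3845) / (315 × 345) = 111505/108675 ≈ 1.026
risk, irrigated plots = 29/344 = 0.0843
risk, rain-fed plots = 345/4190 = 0.0823
RR = 0.0843 / 0.0823 = 1.024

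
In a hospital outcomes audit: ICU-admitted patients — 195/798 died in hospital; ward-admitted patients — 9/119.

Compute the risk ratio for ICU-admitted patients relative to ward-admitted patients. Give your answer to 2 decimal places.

risk, ICU-admitted patients = 195/798 = 0.2444
risk, ward-admitted patients = 9/119 = 0.0756
RR = 0.2444 / 0.0756 = 3.23

RR = 3.23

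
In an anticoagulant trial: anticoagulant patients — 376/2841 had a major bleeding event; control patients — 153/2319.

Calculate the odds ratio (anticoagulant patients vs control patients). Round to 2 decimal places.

OR = (376 × 2166) / (2465 × 153) = 814416/377145 ≈ 2.16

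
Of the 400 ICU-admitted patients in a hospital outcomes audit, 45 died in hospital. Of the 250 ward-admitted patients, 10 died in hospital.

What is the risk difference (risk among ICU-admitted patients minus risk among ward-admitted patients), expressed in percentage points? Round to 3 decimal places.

RD ≈ 7.250

risk, ICU-admitted patients = 45/400 = 0.11250
risk, ward-admitted patients = 10/250 = 0.04000
risk difference = 0.11250 − 0.04000 = 0.07250 → 7.250 percentage points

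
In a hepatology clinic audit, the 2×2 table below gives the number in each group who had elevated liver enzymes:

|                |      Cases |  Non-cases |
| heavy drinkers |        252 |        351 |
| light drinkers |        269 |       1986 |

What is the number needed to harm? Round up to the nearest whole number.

risk, heavy drinkers = 252/603 = 0.417910
risk, light drinkers = 269/2255 = 0.119290
absolute risk difference = 0.298620
1 / 0.298620 = 3.349 → round up → 4

NNH ≈ 4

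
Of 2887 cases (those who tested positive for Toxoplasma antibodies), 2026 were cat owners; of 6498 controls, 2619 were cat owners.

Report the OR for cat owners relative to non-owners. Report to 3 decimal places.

odds, cat owners = 2026/2619 = 0.7736
odds, non-owners = 861/3879 = 0.2220
OR = 0.7736 / 0.2220 = 3.485

OR = 3.485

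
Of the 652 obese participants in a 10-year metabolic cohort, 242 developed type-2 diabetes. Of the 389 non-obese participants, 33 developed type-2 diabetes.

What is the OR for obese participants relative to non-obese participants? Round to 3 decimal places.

OR = (242 × 356) / (410 × 33) = 86152/13530 ≈ 6.367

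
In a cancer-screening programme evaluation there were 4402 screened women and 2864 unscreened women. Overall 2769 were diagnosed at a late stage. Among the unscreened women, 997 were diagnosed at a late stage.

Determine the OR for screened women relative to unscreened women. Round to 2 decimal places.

screened women with the outcome: 2769 − 997 = 1772
screened women without the outcome: 4402 − 1772 = 2630
unscreened women without the outcome: 2864 − 997 = 1867
odds, screened women = 1772/2630 = 0.6738
odds, unscreened women = 997/1867 = 0.5340
OR = 0.6738 / 0.5340 = 1.26

OR: 1.26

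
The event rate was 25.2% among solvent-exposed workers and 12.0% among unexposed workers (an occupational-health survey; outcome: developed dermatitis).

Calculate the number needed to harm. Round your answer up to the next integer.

8

absolute risk difference = 0.132000
1 / 0.132000 = 7.576 → round up → 8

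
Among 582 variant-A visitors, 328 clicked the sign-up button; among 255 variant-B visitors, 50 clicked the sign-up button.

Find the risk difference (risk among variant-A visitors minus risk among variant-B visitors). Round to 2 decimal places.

risk, variant-A visitors = 328/582 = 0.5636
risk, variant-B visitors = 50/255 = 0.1961
risk difference = 0.5636 − 0.1961 = 0.37

0.37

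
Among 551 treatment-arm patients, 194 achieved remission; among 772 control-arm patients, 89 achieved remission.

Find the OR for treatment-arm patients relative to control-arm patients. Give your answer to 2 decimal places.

OR = (194 × 683) / (357 × 89) = 132502/31773 ≈ 4.17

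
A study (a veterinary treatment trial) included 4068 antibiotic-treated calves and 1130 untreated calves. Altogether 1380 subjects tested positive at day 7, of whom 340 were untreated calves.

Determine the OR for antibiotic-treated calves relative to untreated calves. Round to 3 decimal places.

0.798

antibiotic-treated calves with the outcome: 1380 − 340 = 1040
antibiotic-treated calves without the outcome: 4068 − 1040 = 3028
untreated calves without the outcome: 1130 − 340 = 790
OR = (1040 × 790) / (3028 × 340) = 821600/1029520 ≈ 0.798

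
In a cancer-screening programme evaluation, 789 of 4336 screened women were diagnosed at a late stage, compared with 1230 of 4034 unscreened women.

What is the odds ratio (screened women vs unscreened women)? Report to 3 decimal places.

OR = (789 × 2804) / (3547 × 1230) = 2212356/4362810 ≈ 0.507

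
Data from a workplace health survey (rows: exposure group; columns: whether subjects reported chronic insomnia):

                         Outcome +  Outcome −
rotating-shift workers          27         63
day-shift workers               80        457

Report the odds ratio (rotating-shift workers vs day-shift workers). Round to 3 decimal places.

2.448

odds, rotating-shift workers = 27/63 = 0.4286
odds, day-shift workers = 80/457 = 0.1751
OR = 0.4286 / 0.1751 = 2.448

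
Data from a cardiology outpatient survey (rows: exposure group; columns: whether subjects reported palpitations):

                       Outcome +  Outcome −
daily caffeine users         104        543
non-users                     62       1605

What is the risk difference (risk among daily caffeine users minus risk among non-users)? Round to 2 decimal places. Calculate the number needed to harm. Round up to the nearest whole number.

RD = 0.12; NNH = 9

risk, daily caffeine users = 104/647 = 0.16074
risk, non-users = 62/1667 = 0.03719
risk difference = 0.16074 − 0.03719 = 0.12
absolute risk difference = 0.123549
1 / 0.123549 = 8.094 → round up → 9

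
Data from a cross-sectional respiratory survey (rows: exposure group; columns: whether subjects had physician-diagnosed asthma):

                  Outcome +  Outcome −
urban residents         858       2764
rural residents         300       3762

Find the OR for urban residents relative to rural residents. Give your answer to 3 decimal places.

OR = (858 × 3762) / (2764 × 300) = 3227796/829200 ≈ 3.893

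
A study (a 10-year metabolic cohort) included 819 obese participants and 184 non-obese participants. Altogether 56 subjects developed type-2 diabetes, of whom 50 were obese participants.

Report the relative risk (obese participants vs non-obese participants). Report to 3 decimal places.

RR: 1.872

obese participants without the outcome: 819 − 50 = 769
non-obese participants with the outcome: 56 − 50 = 6
non-obese participants without the outcome: 184 − 6 = 178
risk, obese participants = 50/819 = 0.06105
risk, non-obese participants = 6/184 = 0.03261
RR = 0.06105 / 0.03261 = 1.872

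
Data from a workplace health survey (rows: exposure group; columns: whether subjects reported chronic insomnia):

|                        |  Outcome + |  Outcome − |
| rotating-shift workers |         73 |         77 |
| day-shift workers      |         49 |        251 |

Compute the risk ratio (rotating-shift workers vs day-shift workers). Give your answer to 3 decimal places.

risk, rotating-shift workers = 73/150 = 0.4867
risk, day-shift workers = 49/300 = 0.1633
RR = 0.4867 / 0.1633 = 2.980

2.980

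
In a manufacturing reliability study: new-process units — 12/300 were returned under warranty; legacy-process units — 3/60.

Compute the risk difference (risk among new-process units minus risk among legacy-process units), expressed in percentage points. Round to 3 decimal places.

RD ≈ -1.000

risk, new-process units = 12/300 = 0.04000
risk, legacy-process units = 3/60 = 0.05000
risk difference = 0.04000 − 0.05000 = -0.01000 → -1.000 percentage points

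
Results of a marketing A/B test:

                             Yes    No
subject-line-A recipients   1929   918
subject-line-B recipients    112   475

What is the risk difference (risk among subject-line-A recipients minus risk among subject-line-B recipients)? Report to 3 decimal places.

risk, subject-line-A recipients = 1929/2847 = 0.6776
risk, subject-line-B recipients = 112/587 = 0.1908
risk difference = 0.6776 − 0.1908 = 0.487

RD ≈ 0.487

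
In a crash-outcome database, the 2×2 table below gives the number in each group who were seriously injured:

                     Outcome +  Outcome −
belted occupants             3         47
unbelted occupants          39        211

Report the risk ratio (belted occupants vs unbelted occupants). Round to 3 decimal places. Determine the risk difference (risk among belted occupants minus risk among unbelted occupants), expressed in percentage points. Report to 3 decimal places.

risk, belted occupants = 3/50 = 0.0600
risk, unbelted occupants = 39/250 = 0.1560
RR = 0.0600 / 0.1560 = 0.385
risk difference = 0.0600 − 0.1560 = -0.0960 → -9.600 percentage points

RR = 0.385; RD = -9.600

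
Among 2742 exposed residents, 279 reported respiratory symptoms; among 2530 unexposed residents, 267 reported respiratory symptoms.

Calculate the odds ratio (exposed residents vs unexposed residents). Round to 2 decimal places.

OR = (279 × 2263) / (2463 × 267) = 631377/657621 ≈ 0.96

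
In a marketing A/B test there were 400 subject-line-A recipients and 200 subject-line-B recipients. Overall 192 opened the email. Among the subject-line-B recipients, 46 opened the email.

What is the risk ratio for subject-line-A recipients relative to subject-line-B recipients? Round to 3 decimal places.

1.587

subject-line-A recipients with the outcome: 192 − 46 = 146
subject-line-A recipients without the outcome: 400 − 146 = 254
subject-line-B recipients without the outcome: 200 − 46 = 154
risk, subject-line-A recipients = 146/400 = 0.3650
risk, subject-line-B recipients = 46/200 = 0.2300
RR = 0.3650 / 0.2300 = 1.587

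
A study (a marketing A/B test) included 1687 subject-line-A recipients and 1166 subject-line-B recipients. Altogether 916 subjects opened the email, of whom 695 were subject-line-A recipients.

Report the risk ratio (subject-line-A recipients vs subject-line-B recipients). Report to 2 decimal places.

2.17

subject-line-A recipients without the outcome: 1687 − 695 = 992
subject-line-B recipients with the outcome: 916 − 695 = 221
subject-line-B recipients without the outcome: 1166 − 221 = 945
risk, subject-line-A recipients = 695/1687 = 0.4120
risk, subject-line-B recipients = 221/1166 = 0.1895
RR = 0.4120 / 0.1895 = 2.17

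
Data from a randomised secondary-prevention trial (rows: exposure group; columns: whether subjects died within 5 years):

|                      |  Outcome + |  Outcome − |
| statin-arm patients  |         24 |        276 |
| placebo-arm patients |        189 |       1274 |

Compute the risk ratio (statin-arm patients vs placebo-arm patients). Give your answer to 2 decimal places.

RR = 0.62

risk, statin-arm patients = 24/300 = 0.0800
risk, placebo-arm patients = 189/1463 = 0.1292
RR = 0.0800 / 0.1292 = 0.62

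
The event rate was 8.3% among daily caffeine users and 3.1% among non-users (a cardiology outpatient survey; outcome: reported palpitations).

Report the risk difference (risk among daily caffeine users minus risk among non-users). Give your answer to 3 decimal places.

risk difference = 0.08300 − 0.03100 = 0.052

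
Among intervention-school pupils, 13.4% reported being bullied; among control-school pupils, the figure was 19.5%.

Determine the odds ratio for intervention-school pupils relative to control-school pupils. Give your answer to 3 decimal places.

OR: 0.639

odds, intervention-school pupils = 0.1340/0.8660 = 0.1547
odds, control-school pupils = 0.1950/0.8050 = 0.2422
OR = 0.1547 / 0.2422 = 0.639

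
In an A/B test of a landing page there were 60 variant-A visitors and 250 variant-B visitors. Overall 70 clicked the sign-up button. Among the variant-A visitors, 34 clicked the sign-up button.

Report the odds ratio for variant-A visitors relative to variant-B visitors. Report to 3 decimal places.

variant-A visitors without the outcome: 60 − 34 = 26
variant-B visitors with the outcome: 70 − 34 = 36
variant-B visitors without the outcome: 250 − 36 = 214
OR = (34 × 214) / (26 × 36) = 7276/936 ≈ 7.774

OR: 7.774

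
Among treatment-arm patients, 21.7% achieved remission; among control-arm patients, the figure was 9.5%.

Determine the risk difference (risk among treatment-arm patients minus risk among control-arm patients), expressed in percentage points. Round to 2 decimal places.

12.20

risk difference = 0.2170 − 0.0950 = 0.1220 → 12.20 percentage points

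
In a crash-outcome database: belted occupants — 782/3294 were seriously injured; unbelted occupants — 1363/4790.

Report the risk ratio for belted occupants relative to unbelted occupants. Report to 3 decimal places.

RR ≈ 0.834

risk, belted occupants = 782/3294 = 0.2374
risk, unbelted occupants = 1363/4790 = 0.2846
RR = 0.2374 / 0.2846 = 0.834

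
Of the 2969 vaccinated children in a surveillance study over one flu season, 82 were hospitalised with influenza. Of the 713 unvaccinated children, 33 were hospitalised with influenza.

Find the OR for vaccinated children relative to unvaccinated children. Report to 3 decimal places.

OR = (82 × 680) / (2887 × 33) = 55760/95271 ≈ 0.585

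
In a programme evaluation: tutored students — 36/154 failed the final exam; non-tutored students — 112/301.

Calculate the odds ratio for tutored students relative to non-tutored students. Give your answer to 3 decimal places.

odds, tutored students = 36/118 = 0.3051
odds, non-tutored students = 112/189 = 0.5926
OR = 0.3051 / 0.5926 = 0.515

0.515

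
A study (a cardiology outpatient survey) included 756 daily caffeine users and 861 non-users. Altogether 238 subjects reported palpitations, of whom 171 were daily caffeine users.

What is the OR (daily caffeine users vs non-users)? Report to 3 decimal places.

daily caffeine users without the outcome: 756 − 171 = 585
non-users with the outcome: 238 − 171 = 67
non-users without the outcome: 861 − 67 = 794
OR = (171 × 794) / (585 × 67) = 135774/39195 ≈ 3.464

3.464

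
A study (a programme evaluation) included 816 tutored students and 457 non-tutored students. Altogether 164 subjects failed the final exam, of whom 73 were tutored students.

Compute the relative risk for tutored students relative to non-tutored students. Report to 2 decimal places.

RR ≈ 0.45

tutored students without the outcome: 816 − 73 = 743
non-tutored students with the outcome: 164 − 73 = 91
non-tutored students without the outcome: 457 − 91 = 366
risk, tutored students = 73/816 = 0.0895
risk, non-tutored students = 91/457 = 0.1991
RR = 0.0895 / 0.1991 = 0.45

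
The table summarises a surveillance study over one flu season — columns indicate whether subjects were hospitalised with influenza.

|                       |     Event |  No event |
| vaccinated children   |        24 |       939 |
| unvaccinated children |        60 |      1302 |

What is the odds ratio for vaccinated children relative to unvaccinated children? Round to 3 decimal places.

OR = (24 × 1302) / (939 × 60) = 31248/56340 ≈ 0.555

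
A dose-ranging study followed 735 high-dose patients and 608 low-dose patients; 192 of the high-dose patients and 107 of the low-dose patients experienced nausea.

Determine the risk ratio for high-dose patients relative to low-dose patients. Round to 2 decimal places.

risk, high-dose patients = 192/735 = 0.2612
risk, low-dose patients = 107/608 = 0.1760
RR = 0.2612 / 0.1760 = 1.48

1.48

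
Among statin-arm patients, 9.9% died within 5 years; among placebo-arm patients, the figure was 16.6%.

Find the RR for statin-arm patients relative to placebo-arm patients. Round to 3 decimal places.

RR = 0.0990 / 0.1660 = 0.596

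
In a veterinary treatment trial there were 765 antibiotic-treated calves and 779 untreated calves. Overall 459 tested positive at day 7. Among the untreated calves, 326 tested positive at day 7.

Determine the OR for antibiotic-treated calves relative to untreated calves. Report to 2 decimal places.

OR: 0.29

antibiotic-treated calves with the outcome: 459 − 326 = 133
antibiotic-treated calves without the outcome: 765 − 133 = 632
untreated calves without the outcome: 779 − 326 = 453
odds, antibiotic-treated calves = 133/632 = 0.2104
odds, untreated calves = 326/453 = 0.7196
OR = 0.2104 / 0.7196 = 0.29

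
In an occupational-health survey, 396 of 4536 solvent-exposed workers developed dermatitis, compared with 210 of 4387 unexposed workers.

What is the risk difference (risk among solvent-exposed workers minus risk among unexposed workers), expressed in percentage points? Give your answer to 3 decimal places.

RD = 3.943

risk, solvent-exposed workers = 396/4536 = 0.08730
risk, unexposed workers = 210/4387 = 0.04787
risk difference = 0.08730 − 0.04787 = 0.03943 → 3.943 percentage points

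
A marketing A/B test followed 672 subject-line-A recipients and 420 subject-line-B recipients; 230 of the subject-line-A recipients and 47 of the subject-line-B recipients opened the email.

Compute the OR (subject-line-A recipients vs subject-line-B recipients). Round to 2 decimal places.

OR = (230 × 373) / (442 × 47) = 85790/20774 ≈ 4.13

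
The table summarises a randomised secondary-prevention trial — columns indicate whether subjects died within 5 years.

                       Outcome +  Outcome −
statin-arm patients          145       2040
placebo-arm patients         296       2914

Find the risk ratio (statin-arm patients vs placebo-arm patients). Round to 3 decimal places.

0.720

risk, statin-arm patients = 145/2185 = 0.0664
risk, placebo-arm patients = 296/3210 = 0.0922
RR = 0.0664 / 0.0922 = 0.720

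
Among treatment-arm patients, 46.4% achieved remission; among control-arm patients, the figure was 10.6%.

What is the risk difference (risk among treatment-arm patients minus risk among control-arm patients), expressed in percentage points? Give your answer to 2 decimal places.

risk difference = 0.4640 − 0.1060 = 0.3580 → 35.80 percentage points

RD ≈ 35.80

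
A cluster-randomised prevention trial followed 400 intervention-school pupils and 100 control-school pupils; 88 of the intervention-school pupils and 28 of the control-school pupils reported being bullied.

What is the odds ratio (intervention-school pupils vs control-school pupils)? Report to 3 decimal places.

odds, intervention-school pupils = 88/312 = 0.2821
odds, control-school pupils = 28/72 = 0.3889
OR = 0.2821 / 0.3889 = 0.725

OR = 0.725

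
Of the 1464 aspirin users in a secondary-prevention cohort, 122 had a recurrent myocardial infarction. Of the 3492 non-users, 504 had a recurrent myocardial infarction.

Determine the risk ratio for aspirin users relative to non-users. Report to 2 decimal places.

0.58

risk, aspirin users = 122/1464 = 0.0833
risk, non-users = 504/3492 = 0.1443
RR = 0.0833 / 0.1443 = 0.58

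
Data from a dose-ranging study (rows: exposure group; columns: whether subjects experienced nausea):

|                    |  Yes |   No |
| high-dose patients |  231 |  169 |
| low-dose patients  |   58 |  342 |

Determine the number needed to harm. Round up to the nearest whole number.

NNH ≈ 3

risk, high-dose patients = 231/400 = 0.577500
risk, low-dose patients = 58/400 = 0.145000
absolute risk difference = 0.432500
1 / 0.432500 = 2.312 → round up → 3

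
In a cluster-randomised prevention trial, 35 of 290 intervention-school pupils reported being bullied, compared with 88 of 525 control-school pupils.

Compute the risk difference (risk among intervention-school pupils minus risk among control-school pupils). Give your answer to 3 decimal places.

risk, intervention-school pupils = 35/290 = 0.1207
risk, control-school pupils = 88/525 = 0.1676
risk difference = 0.1207 − 0.1676 = -0.047

RD ≈ -0.047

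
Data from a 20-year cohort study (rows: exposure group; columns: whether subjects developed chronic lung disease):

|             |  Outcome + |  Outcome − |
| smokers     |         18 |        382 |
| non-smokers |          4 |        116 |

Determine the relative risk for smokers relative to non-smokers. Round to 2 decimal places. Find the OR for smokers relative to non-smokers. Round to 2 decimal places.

risk, smokers = 18/400 = 0.04500
risk, non-smokers = 4/120 = 0.03333
RR = 0.04500 / 0.03333 = 1.35
odds, smokers = 18/382 = 0.04712
odds, non-smokers = 4/116 = 0.03448
OR = 0.04712 / 0.03448 = 1.37

RR = 1.35; OR = 1.37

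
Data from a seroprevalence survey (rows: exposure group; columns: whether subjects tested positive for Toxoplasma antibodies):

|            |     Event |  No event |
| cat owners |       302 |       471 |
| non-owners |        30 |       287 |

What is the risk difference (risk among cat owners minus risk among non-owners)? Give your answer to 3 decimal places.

risk, cat owners = 302/773 = 0.3907
risk, non-owners = 30/317 = 0.0946
risk difference = 0.3907 − 0.0946 = 0.296

0.296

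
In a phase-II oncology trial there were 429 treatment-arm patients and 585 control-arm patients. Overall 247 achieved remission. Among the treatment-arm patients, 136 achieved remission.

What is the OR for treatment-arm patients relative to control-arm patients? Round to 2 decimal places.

OR: 1.98

treatment-arm patients without the outcome: 429 − 136 = 293
control-arm patients with the outcome: 247 − 136 = 111
control-arm patients without the outcome: 585 − 111 = 474
OR = (136 × 474) / (293 × 111) = 64464/32523 ≈ 1.98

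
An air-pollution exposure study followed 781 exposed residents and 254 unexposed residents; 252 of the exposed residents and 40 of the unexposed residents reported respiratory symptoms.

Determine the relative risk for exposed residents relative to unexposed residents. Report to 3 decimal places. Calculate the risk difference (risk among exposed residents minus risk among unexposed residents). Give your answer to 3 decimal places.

risk, exposed residents = 252/781 = 0.3227
risk, unexposed residents = 40/254 = 0.1575
RR = 0.3227 / 0.1575 = 2.049
risk difference = 0.3227 − 0.1575 = 0.165

RR = 2.049; RD = 0.165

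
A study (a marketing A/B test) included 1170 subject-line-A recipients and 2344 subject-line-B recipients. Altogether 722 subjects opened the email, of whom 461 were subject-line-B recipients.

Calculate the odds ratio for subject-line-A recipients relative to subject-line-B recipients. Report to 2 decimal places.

1.17

subject-line-A recipients with the outcome: 722 − 461 = 261
subject-line-A recipients without the outcome: 1170 − 261 = 909
subject-line-B recipients without the outcome: 2344 − 461 = 1883
OR = (261 × 1883) / (909 × 461) = 491463/419049 ≈ 1.17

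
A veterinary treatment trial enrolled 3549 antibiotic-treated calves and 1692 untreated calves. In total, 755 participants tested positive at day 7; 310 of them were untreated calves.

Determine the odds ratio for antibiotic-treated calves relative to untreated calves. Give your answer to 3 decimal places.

0.639

antibiotic-treated calves with the outcome: 755 − 310 = 445
antibiotic-treated calves without the outcome: 3549 − 445 = 3104
untreated calves without the outcome: 1692 − 310 = 1382
OR = (445 × 1382) / (3104 × 310) = 614990/962240 ≈ 0.639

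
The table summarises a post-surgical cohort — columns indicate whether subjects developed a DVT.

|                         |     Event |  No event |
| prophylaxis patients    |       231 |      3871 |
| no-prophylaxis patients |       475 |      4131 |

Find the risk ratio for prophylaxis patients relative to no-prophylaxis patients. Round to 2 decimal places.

RR: 0.55

risk, prophylaxis patients = 231/4102 = 0.0563
risk, no-prophylaxis patients = 475/4606 = 0.1031
RR = 0.0563 / 0.1031 = 0.55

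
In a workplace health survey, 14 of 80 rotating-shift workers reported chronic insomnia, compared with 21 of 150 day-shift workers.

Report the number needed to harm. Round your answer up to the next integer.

risk, rotating-shift workers = 14/80 = 0.175000
risk, day-shift workers = 21/150 = 0.140000
absolute risk difference = 0.035000
1 / 0.035000 = 28.571 → round up → 29

29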